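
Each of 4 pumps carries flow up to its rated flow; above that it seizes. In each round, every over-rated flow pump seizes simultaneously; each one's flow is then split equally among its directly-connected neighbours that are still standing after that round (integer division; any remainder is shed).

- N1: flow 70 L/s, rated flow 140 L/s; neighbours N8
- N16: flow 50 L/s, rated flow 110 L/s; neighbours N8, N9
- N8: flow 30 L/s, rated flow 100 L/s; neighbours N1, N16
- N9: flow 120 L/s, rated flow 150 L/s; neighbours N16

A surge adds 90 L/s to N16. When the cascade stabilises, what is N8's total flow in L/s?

Round 1 — N16 at 140 > 110. N16 seizes.
  N16 sheds 140 L/s to N8, N9: 70 each.
    N8: 30+70 = 100 ≤ 100
    N9: 120+70 = 190 > 150
Round 2 — N9 seizes.
  N9 sheds 190 L/s: no online neighbours, lost.
No further seizures.

100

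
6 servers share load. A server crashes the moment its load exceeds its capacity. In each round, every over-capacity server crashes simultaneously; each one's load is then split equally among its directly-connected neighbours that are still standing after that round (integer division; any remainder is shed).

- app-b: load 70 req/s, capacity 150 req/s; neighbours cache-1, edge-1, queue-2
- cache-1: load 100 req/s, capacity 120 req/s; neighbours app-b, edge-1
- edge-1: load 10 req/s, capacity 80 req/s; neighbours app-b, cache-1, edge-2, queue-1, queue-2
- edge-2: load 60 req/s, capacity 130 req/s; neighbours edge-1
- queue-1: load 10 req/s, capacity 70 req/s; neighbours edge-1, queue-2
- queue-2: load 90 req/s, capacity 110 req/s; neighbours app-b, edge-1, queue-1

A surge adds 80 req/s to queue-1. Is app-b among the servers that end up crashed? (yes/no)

yes

Round 1 — queue-1 at 90 > 70. queue-1 crashes.
  queue-1 sheds 90 req/s to edge-1, queue-2: 45 each.
    edge-1: 10+45 = 55 ≤ 80
    queue-2: 90+45 = 135 > 110
Round 2 — queue-2 crashes.
  queue-2 sheds 135 req/s to app-b, edge-1: 67 each (1 lost).
    app-b: 70+67 = 137 ≤ 150
    edge-1: 55+67 = 122 > 80
Round 3 — edge-1 crashes.
  edge-1 sheds 122 req/s to app-b, cache-1, edge-2: 40 each (2 lost).
    app-b: 137+40 = 177 > 150
    cache-1: 100+40 = 140 > 120
    edge-2: 60+40 = 100 ≤ 130
Round 4 — app-b, cache-1 crash.
  app-b sheds 177 req/s: no online neighbours, lost.
  cache-1 sheds 140 req/s: no online neighbours, lost.
No further crashes.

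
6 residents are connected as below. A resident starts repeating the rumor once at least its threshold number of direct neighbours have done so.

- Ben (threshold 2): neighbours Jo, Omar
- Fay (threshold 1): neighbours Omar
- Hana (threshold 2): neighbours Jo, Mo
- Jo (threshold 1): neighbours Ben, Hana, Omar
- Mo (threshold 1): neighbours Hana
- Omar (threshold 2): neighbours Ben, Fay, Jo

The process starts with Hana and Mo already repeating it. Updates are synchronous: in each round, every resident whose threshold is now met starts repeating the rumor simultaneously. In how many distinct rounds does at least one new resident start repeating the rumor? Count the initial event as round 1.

2

Round 1 — Hana, Mo start repeating the rumor (initial).
Round 2 — checking thresholds:
  Jo: 1 of 3 neighbours ≥ 1, starts repeating the rumor.
Round 3 — no new spreads; cascade stops.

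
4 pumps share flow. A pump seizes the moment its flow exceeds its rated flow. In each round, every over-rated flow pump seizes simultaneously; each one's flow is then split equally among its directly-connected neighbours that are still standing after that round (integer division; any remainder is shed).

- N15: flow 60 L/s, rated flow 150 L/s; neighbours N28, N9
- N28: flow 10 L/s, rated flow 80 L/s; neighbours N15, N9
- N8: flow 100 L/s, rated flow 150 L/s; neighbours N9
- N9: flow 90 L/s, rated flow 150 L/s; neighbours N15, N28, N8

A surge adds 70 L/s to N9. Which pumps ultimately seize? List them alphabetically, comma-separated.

N8, N9

Round 1 — N9 at 160 > 150. N9 seizes.
  N9 sheds 160 L/s to N15, N28, N8: 53 each (1 lost).
    N15: 60+53 = 113 ≤ 150
    N28: 10+53 = 63 ≤ 80
    N8: 100+53 = 153 > 150
Round 2 — N8 seizes.
  N8 sheds 153 L/s: no online neighbours, lost.
No further seizures.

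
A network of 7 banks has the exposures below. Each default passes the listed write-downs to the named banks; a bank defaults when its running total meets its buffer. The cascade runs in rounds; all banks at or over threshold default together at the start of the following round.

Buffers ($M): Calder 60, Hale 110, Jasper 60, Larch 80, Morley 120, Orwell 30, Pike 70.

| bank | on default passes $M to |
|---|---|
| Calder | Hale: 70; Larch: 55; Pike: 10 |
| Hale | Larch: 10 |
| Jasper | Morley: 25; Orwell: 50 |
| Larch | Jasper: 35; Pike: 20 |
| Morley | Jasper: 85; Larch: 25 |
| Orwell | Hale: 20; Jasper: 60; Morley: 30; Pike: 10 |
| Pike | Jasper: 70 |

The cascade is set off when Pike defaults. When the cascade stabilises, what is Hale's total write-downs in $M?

Round 1 — Pike defaults (initial).
  Jasper: +70 → 70 ≥ 60
Round 2 — Jasper defaults.
  Morley: +25 → 25 < 120
  Orwell: +50 → 50 ≥ 30
Round 3 — Orwell defaults.
  Hale: +20 → 20 < 110
  Morley: +30 → 55 < 120
No further defaults.

20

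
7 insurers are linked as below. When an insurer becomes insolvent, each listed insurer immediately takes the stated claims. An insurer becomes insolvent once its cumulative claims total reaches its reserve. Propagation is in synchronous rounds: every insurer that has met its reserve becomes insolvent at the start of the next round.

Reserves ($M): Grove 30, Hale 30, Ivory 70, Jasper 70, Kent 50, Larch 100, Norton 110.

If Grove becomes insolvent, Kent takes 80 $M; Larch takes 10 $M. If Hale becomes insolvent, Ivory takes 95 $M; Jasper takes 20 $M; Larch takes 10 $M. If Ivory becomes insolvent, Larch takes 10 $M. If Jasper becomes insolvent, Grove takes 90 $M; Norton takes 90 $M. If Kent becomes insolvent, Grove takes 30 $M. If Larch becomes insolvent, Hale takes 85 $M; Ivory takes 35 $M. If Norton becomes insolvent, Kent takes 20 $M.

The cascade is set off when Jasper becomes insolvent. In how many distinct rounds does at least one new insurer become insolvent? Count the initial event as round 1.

3

Round 1 — Jasper becomes insolvent (initial).
  Grove: +90 → 90 ≥ 30
  Norton: +90 → 90 < 110
Round 2 — Grove becomes insolvent.
  Kent: +80 → 80 ≥ 50
  Larch: +10 → 10 < 100
Round 3 — Kent becomes insolvent.
No further insolvencies.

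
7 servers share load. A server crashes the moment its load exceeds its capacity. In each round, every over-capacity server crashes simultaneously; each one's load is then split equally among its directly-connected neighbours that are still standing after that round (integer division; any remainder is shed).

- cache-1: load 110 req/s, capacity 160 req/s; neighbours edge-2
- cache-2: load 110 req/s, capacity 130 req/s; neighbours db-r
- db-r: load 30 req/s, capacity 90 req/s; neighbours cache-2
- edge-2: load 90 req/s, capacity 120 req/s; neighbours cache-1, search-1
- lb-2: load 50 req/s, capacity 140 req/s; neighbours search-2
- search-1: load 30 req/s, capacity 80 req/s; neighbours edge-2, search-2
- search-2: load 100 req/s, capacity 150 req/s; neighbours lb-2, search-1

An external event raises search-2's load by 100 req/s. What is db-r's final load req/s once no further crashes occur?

Round 1 — search-2 at 200 > 150. search-2 crashes.
  search-2 sheds 200 req/s to lb-2, search-1: 100 each.
    lb-2: 50+100 = 150 > 140
    search-1: 30+100 = 130 > 80
Round 2 — lb-2, search-1 crash.
  lb-2 sheds 150 req/s: no online neighbours, lost.
  search-1 sheds 130 req/s to edge-2: 130 each.
    edge-2: 90+130 = 220 > 120
Round 3 — edge-2 crashes.
  edge-2 sheds 220 req/s to cache-1: 220 each.
    cache-1: 110+220 = 330 > 160
Round 4 — cache-1 crashes.
  cache-1 sheds 330 req/s: no online neighbours, lost.
No further crashes.

30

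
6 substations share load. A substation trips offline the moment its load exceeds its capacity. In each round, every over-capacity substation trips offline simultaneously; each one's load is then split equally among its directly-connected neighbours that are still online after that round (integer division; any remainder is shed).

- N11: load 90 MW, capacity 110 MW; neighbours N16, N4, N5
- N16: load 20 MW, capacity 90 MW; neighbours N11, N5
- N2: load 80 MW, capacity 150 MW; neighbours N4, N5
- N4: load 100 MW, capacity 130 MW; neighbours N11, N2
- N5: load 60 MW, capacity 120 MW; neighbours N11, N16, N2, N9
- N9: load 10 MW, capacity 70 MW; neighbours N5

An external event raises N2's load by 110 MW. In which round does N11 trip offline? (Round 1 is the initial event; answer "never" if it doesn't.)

Round 1 — N2 at 190 > 150. N2 trips offline.
  N2 sheds 190 MW to N4, N5: 95 each.
    N4: 100+95 = 195 > 130
    N5: 60+95 = 155 > 120
Round 2 — N4, N5 trip offline.
  N4 sheds 195 MW to N11: 195 each.
    N11: 90+195 = 285 > 110
  N5 sheds 155 MW to N11, N16, N9: 51 each (2 lost).
    N11: 285+51 = 336 > 110
    N16: 20+51 = 71 ≤ 90
    N9: 10+51 = 61 ≤ 70
Round 3 — N11 trips offline.
  N11 sheds 336 MW to N16: 336 each.
    N16: 71+336 = 407 > 90
Round 4 — N16 trips offline.
  N16 sheds 407 MW: no online neighbours, lost.
No further trips.

3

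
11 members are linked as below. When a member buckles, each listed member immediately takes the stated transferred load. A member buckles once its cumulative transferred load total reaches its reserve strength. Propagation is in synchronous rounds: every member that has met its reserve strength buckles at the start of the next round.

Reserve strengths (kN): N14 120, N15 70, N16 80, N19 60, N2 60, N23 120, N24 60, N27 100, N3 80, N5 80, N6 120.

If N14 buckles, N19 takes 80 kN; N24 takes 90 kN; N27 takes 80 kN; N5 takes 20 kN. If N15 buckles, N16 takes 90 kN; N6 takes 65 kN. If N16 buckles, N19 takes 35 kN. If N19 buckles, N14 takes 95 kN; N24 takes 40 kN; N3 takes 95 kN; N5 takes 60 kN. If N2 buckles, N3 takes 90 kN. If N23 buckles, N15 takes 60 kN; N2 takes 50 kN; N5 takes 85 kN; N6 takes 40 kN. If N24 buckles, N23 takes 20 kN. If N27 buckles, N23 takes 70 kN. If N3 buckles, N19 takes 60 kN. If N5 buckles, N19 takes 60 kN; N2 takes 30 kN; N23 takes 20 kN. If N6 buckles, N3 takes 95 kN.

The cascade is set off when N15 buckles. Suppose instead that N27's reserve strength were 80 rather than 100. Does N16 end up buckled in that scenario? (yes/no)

yes

With N27's reserve strength at 80:
Round 1 — N15 buckles (initial).
  N16: +90 → 90 ≥ 80
  N6: +65 → 65 < 120
Round 2 — N16 buckles.
  N19: +35 → 35 < 60
No further bucklings.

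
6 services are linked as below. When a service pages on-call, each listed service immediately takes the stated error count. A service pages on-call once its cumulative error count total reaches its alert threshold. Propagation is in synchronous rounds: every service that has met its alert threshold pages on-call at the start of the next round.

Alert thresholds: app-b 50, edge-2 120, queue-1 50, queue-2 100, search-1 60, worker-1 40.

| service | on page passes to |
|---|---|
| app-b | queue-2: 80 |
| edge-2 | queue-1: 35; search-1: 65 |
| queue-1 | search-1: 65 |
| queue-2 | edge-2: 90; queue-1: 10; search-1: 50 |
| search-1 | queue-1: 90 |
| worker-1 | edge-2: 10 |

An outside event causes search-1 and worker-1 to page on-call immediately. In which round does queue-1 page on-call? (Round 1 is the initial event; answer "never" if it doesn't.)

Round 1 — search-1, worker-1 page on-call (initial).
  edge-2: +10 → 10 < 120
  queue-1: +90 → 90 ≥ 50
Round 2 — queue-1 pages on-call.
No further pages.

2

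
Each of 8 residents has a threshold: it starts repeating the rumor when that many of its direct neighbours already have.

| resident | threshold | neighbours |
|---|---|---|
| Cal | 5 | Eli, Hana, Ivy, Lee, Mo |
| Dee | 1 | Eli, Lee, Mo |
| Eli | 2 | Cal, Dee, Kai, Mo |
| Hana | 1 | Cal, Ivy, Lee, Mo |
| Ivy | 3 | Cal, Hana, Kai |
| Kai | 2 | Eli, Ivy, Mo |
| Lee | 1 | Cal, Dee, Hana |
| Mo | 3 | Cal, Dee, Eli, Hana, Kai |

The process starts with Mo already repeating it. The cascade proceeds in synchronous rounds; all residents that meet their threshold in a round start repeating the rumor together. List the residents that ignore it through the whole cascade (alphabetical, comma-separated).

Round 1 — Mo starts repeating the rumor (initial).
Round 2 — checking thresholds:
  Cal: 1 of 5 neighbours < 5, not yet.
  Dee: 1 of 3 neighbours ≥ 1, starts repeating the rumor.
  Eli: 1 of 4 neighbours < 2, not yet.
  Hana: 1 of 4 neighbours ≥ 1, starts repeating the rumor.
  Kai: 1 of 3 neighbours < 2, not yet.
Round 3 — checking thresholds:
  Cal: 2 of 5 neighbours < 5, not yet.
  Eli: 2 of 4 neighbours ≥ 2, starts repeating the rumor.
  Ivy: 1 of 3 neighbours < 3, not yet.
  Kai: 1 of 3 neighbours < 2, not yet.
  Lee: 2 of 3 neighbours ≥ 1, starts repeating the rumor.
Round 4 — checking thresholds:
  Cal: 4 of 5 neighbours < 5, not yet.
  Ivy: 1 of 3 neighbours < 3, not yet.
  Kai: 2 of 3 neighbours ≥ 2, starts repeating the rumor.
Round 5 — no new spreads; cascade stops.

Cal, Ivy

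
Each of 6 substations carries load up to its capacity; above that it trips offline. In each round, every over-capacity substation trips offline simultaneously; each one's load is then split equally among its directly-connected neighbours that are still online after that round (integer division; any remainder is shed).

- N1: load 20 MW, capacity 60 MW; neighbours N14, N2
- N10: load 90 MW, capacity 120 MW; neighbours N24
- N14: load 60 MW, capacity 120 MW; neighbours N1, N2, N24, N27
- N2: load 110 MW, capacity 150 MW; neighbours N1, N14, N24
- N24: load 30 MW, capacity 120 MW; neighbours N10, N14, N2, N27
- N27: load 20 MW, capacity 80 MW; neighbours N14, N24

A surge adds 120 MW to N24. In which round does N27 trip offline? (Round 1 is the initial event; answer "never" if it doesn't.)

never

Round 1 — N24 at 150 > 120. N24 trips offline.
  N24 sheds 150 MW to N10, N14, N2, N27: 37 each (2 lost).
    N10: 90+37 = 127 > 120
    N14: 60+37 = 97 ≤ 120
    N2: 110+37 = 147 ≤ 150
    N27: 20+37 = 57 ≤ 80
Round 2 — N10 trips offline.
  N10 sheds 127 MW: no online neighbours, lost.
No further trips.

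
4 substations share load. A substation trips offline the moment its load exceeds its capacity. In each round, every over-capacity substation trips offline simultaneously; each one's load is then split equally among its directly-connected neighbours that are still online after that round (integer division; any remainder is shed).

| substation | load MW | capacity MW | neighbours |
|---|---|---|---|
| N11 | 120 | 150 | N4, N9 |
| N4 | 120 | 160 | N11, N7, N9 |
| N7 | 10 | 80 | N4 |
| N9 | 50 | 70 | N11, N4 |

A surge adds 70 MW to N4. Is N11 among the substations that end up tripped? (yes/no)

Round 1 — N4 at 190 > 160. N4 trips offline.
  N4 sheds 190 MW to N11, N7, N9: 63 each (1 lost).
    N11: 120+63 = 183 > 150
    N7: 10+63 = 73 ≤ 80
    N9: 50+63 = 113 > 70
Round 2 — N11, N9 trip offline.
  N11 sheds 183 MW: no online neighbours, lost.
  N9 sheds 113 MW: no online neighbours, lost.
No further trips.

yes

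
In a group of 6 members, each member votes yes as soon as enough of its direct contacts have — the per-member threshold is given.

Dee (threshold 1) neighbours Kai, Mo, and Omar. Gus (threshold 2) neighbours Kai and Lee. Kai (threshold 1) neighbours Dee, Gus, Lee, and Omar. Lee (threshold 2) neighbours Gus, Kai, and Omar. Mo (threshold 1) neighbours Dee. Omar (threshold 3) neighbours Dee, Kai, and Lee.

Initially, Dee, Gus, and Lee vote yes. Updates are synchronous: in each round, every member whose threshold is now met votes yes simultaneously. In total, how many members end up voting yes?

6

Round 1 — Dee, Gus, Lee vote yes (initial).
Round 2 — checking thresholds:
  Kai: 3 of 4 neighbours ≥ 1, votes yes.
  Mo: 1 of 1 neighbours ≥ 1, votes yes.
  Omar: 2 of 3 neighbours < 3, not yet.
Round 3 — checking thresholds:
  Omar: 3 of 3 neighbours ≥ 3, votes yes.
Round 4 — no new yes votes; cascade stops.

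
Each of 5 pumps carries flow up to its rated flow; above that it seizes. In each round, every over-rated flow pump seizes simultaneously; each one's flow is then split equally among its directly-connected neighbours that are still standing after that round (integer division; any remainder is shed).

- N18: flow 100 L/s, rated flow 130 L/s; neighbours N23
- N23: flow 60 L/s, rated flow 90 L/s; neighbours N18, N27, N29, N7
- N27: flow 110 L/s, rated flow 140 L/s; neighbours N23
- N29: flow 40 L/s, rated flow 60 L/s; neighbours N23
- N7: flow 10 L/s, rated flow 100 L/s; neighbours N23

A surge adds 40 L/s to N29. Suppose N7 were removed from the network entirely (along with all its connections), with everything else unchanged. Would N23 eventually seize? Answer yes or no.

With N7 removed:
Round 1 — N29 at 80 > 60. N29 seizes.
  N29 sheds 80 L/s to N23: 80 each.
    N23: 60+80 = 140 > 90
Round 2 — N23 seizes.
  N23 sheds 140 L/s to N18, N27: 70 each.
    N18: 100+70 = 170 > 130
    N27: 110+70 = 180 > 140
Round 3 — N18, N27 seize.
  N18 sheds 170 L/s: no online neighbours, lost.
  N27 sheds 180 L/s: no online neighbours, lost.
No further seizures.

yes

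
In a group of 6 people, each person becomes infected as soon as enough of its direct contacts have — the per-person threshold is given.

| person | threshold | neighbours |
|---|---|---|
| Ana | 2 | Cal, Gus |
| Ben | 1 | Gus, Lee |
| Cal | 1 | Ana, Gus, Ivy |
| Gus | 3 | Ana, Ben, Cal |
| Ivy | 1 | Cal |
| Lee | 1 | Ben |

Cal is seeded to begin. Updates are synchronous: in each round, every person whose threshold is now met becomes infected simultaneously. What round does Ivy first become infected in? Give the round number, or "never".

Round 1 — Cal becomes infected (initial).
Round 2 — checking thresholds:
  Ana: 1 of 2 neighbours < 2, below threshold.
  Gus: 1 of 3 neighbours < 3, below threshold.
  Ivy: 1 of 1 neighbours ≥ 1, becomes infected.
Round 3 — no new infections; cascade stops.

2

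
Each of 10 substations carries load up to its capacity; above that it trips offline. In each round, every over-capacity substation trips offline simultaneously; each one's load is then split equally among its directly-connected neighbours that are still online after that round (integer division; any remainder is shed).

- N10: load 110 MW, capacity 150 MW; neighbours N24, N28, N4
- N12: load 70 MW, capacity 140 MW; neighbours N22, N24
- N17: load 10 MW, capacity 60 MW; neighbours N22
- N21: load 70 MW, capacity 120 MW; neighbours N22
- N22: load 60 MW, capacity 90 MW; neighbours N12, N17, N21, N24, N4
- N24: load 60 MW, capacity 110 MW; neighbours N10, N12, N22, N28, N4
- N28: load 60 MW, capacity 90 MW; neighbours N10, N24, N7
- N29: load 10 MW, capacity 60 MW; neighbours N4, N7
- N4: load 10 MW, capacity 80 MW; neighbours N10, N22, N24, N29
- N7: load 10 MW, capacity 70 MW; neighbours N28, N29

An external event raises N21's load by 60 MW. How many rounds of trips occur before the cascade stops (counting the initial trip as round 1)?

Round 1 — N21 at 130 > 120. N21 trips offline.
  N21 sheds 130 MW to N22: 130 each.
    N22: 60+130 = 190 > 90
Round 2 — N22 trips offline.
  N22 sheds 190 MW to N12, N17, N24, N4: 47 each (2 lost).
    N12: 70+47 = 117 ≤ 140
    N17: 10+47 = 57 ≤ 60
    N24: 60+47 = 107 ≤ 110
    N4: 10+47 = 57 ≤ 80
No further trips.

2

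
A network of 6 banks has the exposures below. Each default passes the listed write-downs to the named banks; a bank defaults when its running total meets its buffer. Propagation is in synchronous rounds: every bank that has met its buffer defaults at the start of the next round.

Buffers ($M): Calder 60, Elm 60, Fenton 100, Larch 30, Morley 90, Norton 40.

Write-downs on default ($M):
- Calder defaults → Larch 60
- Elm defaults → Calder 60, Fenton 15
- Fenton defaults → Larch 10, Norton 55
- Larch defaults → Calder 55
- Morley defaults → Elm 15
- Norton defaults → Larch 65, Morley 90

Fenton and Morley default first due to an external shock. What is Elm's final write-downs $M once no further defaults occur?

Round 1 — Fenton, Morley default (initial).
  Elm: +15 → 15 < 60
  Larch: +10 → 10 < 30
  Norton: +55 → 55 ≥ 40
Round 2 — Norton defaults.
  Larch: +65 → 75 ≥ 30
Round 3 — Larch defaults.
  Calder: +55 → 55 < 60
No further defaults.

15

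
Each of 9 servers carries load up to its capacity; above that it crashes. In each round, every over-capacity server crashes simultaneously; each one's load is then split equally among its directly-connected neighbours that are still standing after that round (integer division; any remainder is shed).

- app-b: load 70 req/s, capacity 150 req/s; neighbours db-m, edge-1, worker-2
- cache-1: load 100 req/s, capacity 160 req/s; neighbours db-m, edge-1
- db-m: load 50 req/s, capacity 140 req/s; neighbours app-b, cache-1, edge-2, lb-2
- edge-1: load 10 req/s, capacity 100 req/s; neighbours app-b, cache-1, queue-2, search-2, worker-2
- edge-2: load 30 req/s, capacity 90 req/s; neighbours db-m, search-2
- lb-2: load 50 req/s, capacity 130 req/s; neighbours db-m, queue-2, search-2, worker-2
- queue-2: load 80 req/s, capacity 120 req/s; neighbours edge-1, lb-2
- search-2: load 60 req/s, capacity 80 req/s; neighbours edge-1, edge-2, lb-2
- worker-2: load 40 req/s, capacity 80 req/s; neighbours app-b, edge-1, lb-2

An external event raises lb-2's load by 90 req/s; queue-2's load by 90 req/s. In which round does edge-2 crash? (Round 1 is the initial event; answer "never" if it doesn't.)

Round 1 — lb-2 at 140 > 130; queue-2 at 170 > 120. lb-2, queue-2 crash.
  lb-2 sheds 140 req/s to db-m, search-2, worker-2: 46 each (2 lost).
    db-m: 50+46 = 96 ≤ 140
    search-2: 60+46 = 106 > 80
    worker-2: 40+46 = 86 > 80
  queue-2 sheds 170 req/s to edge-1: 170 each.
    edge-1: 10+170 = 180 > 100
Round 2 — edge-1, search-2, worker-2 crash.
  edge-1 sheds 180 req/s to app-b, cache-1: 90 each.
    app-b: 70+90 = 160 > 150
    cache-1: 100+90 = 190 > 160
  search-2 sheds 106 req/s to edge-2: 106 each.
    edge-2: 30+106 = 136 > 90
  worker-2 sheds 86 req/s to app-b: 86 each.
    app-b: 160+86 = 246 > 150
Round 3 — app-b, cache-1, edge-2 crash.
  app-b sheds 246 req/s to db-m: 246 each.
    db-m: 96+246 = 342 > 140
  cache-1 sheds 190 req/s to db-m: 190 each.
    db-m: 342+190 = 532 > 140
  edge-2 sheds 136 req/s to db-m: 136 each.
    db-m: 532+136 = 668 > 140
Round 4 — db-m crashes.
  db-m sheds 668 req/s: no online neighbours, lost.
No further crashes.

3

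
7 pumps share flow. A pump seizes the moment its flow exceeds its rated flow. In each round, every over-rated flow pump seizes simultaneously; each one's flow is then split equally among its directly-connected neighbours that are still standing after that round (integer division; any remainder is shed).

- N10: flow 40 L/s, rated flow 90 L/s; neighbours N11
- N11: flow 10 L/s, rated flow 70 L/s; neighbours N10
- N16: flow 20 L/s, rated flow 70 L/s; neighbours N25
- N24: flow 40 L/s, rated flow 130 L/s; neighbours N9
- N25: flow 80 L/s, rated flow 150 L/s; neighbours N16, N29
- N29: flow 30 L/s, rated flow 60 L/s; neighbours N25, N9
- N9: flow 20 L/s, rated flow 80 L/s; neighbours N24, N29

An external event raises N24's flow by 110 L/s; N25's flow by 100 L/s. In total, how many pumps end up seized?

Round 1 — N24 at 150 > 130; N25 at 180 > 150. N24, N25 seize.
  N24 sheds 150 L/s to N9: 150 each.
    N9: 20+150 = 170 > 80
  N25 sheds 180 L/s to N16, N29: 90 each.
    N16: 20+90 = 110 > 70
    N29: 30+90 = 120 > 60
Round 2 — N16, N29, N9 seize.
  N16 sheds 110 L/s: no online neighbours, lost.
  N29 sheds 120 L/s: no online neighbours, lost.
  N9 sheds 170 L/s: no online neighbours, lost.
No further seizures.

5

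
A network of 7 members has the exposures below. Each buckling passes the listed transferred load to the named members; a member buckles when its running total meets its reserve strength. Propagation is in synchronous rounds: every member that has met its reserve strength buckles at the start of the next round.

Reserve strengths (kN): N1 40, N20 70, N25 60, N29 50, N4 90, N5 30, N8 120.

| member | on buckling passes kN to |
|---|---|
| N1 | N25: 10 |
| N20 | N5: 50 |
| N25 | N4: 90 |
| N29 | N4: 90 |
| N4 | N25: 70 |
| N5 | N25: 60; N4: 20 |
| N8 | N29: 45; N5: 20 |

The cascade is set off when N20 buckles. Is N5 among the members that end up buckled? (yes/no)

yes

Round 1 — N20 buckles (initial).
  N5: +50 → 50 ≥ 30
Round 2 — N5 buckles.
  N25: +60 → 60 ≥ 60
  N4: +20 → 20 < 90
Round 3 — N25 buckles.
  N4: +90 → 110 ≥ 90
Round 4 — N4 buckles.
No further bucklings.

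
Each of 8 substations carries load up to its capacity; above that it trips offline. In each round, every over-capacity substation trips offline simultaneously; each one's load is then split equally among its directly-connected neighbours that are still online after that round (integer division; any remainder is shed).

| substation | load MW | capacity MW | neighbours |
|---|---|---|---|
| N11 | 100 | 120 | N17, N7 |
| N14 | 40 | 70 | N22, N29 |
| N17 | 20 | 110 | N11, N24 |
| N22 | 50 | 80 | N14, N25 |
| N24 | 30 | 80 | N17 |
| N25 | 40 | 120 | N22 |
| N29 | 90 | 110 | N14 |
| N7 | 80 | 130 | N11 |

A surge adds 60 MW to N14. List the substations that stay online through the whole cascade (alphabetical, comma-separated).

N11, N17, N24, N7

Round 1 — N14 at 100 > 70. N14 trips offline.
  N14 sheds 100 MW to N22, N29: 50 each.
    N22: 50+50 = 100 > 80
    N29: 90+50 = 140 > 110
Round 2 — N22, N29 trip offline.
  N22 sheds 100 MW to N25: 100 each.
    N25: 40+100 = 140 > 120
  N29 sheds 140 MW: no online neighbours, lost.
Round 3 — N25 trips offline.
  N25 sheds 140 MW: no online neighbours, lost.
No further trips.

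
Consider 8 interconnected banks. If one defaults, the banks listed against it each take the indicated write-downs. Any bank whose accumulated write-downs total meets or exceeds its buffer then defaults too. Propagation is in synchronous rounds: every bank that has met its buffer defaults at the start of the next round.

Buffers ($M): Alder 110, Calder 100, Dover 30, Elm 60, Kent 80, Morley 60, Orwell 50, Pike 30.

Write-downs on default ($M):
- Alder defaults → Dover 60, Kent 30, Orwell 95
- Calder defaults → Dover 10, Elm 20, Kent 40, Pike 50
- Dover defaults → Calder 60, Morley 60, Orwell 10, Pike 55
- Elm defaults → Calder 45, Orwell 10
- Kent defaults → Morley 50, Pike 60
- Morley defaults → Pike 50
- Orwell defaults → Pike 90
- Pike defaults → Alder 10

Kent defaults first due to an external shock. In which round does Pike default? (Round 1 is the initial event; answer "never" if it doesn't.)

2

Round 1 — Kent defaults (initial).
  Morley: +50 → 50 < 60
  Pike: +60 → 60 ≥ 30
Round 2 — Pike defaults.
  Alder: +10 → 10 < 110
No further defaults.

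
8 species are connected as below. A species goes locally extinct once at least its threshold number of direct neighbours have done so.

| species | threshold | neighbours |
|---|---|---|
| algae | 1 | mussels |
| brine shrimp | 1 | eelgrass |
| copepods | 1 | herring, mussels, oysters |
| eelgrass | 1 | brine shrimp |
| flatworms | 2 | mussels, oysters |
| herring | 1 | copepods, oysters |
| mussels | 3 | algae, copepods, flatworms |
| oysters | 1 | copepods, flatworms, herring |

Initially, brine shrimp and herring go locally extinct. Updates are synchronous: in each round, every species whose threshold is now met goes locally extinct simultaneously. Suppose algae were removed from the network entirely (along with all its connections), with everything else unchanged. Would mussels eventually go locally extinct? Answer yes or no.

no

With algae removed:
Round 1 — brine shrimp, herring go locally extinct (initial).
Round 2 — checking thresholds:
  copepods: 1 of 3 neighbours ≥ 1, goes locally extinct.
  eelgrass: 1 of 1 neighbours ≥ 1, goes locally extinct.
  oysters: 1 of 3 neighbours ≥ 1, goes locally extinct.
Round 3 — no new extinctions; cascade stops.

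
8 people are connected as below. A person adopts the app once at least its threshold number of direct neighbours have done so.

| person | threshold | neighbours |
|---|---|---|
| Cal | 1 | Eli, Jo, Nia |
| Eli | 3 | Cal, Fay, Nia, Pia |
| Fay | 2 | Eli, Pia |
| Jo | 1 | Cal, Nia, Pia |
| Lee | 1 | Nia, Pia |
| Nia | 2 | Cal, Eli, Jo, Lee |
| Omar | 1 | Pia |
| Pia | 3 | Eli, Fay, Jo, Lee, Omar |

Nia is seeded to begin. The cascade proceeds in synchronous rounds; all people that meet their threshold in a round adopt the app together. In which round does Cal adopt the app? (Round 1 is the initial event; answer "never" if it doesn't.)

2

Round 1 — Nia adopts the app (initial).
Round 2 — checking thresholds:
  Cal: 1 of 3 neighbours ≥ 1, adopts the app.
  Eli: 1 of 4 neighbours < 3, holds.
  Jo: 1 of 3 neighbours ≥ 1, adopts the app.
  Lee: 1 of 2 neighbours ≥ 1, adopts the app.
Round 3 — no new adoptions; cascade stops.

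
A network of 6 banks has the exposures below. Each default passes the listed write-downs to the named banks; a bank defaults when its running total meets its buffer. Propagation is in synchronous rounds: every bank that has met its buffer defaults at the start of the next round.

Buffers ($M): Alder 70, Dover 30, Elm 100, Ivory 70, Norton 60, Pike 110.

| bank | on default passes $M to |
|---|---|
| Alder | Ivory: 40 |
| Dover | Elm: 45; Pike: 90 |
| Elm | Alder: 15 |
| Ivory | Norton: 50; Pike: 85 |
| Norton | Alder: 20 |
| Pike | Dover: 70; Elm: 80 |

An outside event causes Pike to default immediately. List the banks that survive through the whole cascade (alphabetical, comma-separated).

Alder, Ivory, Norton

Round 1 — Pike defaults (initial).
  Dover: +70 → 70 ≥ 30
  Elm: +80 → 80 < 100
Round 2 — Dover defaults.
  Elm: +45 → 125 ≥ 100
Round 3 — Elm defaults.
  Alder: +15 → 15 < 70
No further defaults.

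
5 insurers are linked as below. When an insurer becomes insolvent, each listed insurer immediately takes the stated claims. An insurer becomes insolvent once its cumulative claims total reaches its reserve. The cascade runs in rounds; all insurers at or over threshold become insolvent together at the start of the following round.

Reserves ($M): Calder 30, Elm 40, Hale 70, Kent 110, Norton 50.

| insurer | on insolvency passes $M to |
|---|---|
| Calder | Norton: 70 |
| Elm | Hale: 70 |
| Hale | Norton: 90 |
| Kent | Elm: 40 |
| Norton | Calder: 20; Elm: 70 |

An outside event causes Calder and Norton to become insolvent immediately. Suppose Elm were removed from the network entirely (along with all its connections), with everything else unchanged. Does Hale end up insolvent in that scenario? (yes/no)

With Elm removed:
Round 1 — Calder, Norton become insolvent (initial).
No further insolvencies.

no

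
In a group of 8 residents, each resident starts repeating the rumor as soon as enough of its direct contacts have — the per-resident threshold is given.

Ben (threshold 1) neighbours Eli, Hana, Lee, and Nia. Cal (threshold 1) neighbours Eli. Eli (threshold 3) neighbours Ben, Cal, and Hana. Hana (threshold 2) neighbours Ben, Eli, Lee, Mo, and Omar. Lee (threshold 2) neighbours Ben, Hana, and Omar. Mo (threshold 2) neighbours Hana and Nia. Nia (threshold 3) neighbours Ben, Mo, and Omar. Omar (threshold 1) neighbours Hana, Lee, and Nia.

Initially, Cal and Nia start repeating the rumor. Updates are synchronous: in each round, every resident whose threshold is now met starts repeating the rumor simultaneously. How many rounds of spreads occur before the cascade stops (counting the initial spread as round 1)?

Round 1 — Cal, Nia start repeating the rumor (initial).
Round 2 — checking thresholds:
  Ben: 1 of 4 neighbours ≥ 1, starts repeating the rumor.
  Eli: 1 of 3 neighbours < 3, below threshold.
  Mo: 1 of 2 neighbours < 2, below threshold.
  Omar: 1 of 3 neighbours ≥ 1, starts repeating the rumor.
Round 3 — checking thresholds:
  Eli: 2 of 3 neighbours < 3, below threshold.
  Hana: 2 of 5 neighbours ≥ 2, starts repeating the rumor.
  Lee: 2 of 3 neighbours ≥ 2, starts repeating the rumor.
  Mo: 1 of 2 neighbours < 2, below threshold.
Round 4 — checking thresholds:
  Eli: 3 of 3 neighbours ≥ 3, starts repeating the rumor.
  Mo: 2 of 2 neighbours ≥ 2, starts repeating the rumor.
Round 5 — no new spreads; cascade stops.

4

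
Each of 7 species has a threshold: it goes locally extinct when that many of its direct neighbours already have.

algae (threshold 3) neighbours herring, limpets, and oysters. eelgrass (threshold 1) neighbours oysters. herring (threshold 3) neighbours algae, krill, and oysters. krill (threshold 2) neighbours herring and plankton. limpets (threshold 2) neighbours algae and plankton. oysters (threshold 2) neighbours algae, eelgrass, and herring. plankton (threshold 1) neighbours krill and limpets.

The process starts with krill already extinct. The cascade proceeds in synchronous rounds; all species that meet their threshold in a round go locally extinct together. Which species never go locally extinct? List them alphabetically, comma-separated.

algae, eelgrass, herring, limpets, oysters

Round 1 — krill goes locally extinct (initial).
Round 2 — checking thresholds:
  herring: 1 of 3 neighbours < 3, below threshold.
  plankton: 1 of 2 neighbours ≥ 1, goes locally extinct.
Round 3 — no new extinctions; cascade stops.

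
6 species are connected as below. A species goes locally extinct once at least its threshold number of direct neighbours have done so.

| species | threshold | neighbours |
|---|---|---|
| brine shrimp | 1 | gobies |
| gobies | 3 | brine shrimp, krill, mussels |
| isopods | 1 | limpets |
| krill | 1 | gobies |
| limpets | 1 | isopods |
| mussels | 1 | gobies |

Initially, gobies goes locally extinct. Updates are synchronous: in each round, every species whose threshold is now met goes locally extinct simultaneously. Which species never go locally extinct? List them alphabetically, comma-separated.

Round 1 — gobies goes locally extinct (initial).
Round 2 — checking thresholds:
  brine shrimp: 1 of 1 neighbours ≥ 1, goes locally extinct.
  krill: 1 of 1 neighbours ≥ 1, goes locally extinct.
  mussels: 1 of 1 neighbours ≥ 1, goes locally extinct.
Round 3 — no new extinctions; cascade stops.

isopods, limpets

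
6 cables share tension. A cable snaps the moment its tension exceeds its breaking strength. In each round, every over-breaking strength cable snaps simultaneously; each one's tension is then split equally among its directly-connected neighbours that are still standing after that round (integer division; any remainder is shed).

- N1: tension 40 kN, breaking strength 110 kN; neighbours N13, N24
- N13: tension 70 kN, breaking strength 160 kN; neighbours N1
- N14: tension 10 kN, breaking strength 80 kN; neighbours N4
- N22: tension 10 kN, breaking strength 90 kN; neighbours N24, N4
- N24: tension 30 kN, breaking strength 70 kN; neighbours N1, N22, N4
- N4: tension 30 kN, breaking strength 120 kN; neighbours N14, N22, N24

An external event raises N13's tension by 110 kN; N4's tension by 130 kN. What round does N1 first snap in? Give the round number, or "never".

2

Round 1 — N13 at 180 > 160; N4 at 160 > 120. N13, N4 snap.
  N13 sheds 180 kN to N1: 180 each.
    N1: 40+180 = 220 > 110
  N4 sheds 160 kN to N14, N22, N24: 53 each (1 lost).
    N14: 10+53 = 63 ≤ 80
    N22: 10+53 = 63 ≤ 90
    N24: 30+53 = 83 > 70
Round 2 — N1, N24 snap.
  N1 sheds 220 kN: no online neighbours, lost.
  N24 sheds 83 kN to N22: 83 each.
    N22: 63+83 = 146 > 90
Round 3 — N22 snaps.
  N22 sheds 146 kN: no online neighbours, lost.
No further breaks.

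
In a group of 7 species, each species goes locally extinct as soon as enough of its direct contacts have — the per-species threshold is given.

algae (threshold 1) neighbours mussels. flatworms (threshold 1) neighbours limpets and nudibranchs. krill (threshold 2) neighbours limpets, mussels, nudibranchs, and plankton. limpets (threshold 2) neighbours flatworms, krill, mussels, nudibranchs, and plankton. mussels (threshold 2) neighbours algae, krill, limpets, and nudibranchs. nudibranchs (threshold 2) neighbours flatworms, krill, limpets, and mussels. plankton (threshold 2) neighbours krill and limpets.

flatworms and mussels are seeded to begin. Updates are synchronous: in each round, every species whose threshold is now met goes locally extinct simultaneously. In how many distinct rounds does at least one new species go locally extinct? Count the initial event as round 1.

Round 1 — flatworms, mussels go locally extinct (initial).
Round 2 — checking thresholds:
  algae: 1 of 1 neighbours ≥ 1, goes locally extinct.
  krill: 1 of 4 neighbours < 2, not yet.
  limpets: 2 of 5 neighbours ≥ 2, goes locally extinct.
  nudibranchs: 2 of 4 neighbours ≥ 2, goes locally extinct.
Round 3 — checking thresholds:
  krill: 3 of 4 neighbours ≥ 2, goes locally extinct.
  plankton: 1 of 2 neighbours < 2, not yet.
Round 4 — checking thresholds:
  plankton: 2 of 2 neighbours ≥ 2, goes locally extinct.
Round 5 — no new extinctions; cascade stops.

4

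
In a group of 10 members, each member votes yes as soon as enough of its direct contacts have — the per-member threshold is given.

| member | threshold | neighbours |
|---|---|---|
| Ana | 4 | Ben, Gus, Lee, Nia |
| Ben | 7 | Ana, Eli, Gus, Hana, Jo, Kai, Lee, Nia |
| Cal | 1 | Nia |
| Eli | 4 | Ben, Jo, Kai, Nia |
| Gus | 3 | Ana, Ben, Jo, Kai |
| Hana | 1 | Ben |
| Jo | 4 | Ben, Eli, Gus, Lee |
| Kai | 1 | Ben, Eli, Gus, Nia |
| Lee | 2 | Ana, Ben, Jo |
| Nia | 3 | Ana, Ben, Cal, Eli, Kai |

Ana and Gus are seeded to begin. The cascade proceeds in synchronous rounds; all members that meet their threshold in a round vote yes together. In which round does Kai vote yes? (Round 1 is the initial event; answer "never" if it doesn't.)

2

Round 1 — Ana, Gus vote yes (initial).
Round 2 — checking thresholds:
  Ben: 2 of 8 neighbours < 7, below threshold.
  Jo: 1 of 4 neighbours < 4, below threshold.
  Kai: 1 of 4 neighbours ≥ 1, votes yes.
  Lee: 1 of 3 neighbours < 2, below threshold.
  Nia: 1 of 5 neighbours < 3, below threshold.
Round 3 — no new yes votes; cascade stops.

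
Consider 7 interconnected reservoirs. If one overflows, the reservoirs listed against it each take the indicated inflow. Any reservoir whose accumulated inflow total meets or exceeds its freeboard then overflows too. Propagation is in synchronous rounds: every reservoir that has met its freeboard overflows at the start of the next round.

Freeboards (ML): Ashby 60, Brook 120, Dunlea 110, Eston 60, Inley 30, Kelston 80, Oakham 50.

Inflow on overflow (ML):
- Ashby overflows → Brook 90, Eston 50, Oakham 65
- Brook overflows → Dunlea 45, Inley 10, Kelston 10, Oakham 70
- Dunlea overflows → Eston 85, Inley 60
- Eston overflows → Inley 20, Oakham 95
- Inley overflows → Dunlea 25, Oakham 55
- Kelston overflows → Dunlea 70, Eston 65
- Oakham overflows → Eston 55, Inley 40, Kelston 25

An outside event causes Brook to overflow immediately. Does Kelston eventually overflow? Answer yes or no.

Round 1 — Brook overflows (initial).
  Dunlea: +45 → 45 < 110
  Inley: +10 → 10 < 30
  Kelston: +10 → 10 < 80
  Oakham: +70 → 70 ≥ 50
Round 2 — Oakham overflows.
  Eston: +55 → 55 < 60
  Inley: +40 → 50 ≥ 30
  Kelston: +25 → 35 < 80
Round 3 — Inley overflows.
  Dunlea: +25 → 70 < 110
No further overflows.

no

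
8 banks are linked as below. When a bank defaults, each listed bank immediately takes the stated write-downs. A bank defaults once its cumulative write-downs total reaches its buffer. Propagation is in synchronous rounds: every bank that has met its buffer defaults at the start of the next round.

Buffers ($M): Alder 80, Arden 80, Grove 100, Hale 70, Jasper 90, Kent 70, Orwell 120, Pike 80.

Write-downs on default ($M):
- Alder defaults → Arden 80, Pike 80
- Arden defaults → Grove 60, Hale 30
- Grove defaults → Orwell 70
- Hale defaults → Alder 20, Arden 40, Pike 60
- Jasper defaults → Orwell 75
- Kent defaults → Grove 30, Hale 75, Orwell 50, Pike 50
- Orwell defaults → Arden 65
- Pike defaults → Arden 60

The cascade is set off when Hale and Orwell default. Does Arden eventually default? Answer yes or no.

yes

Round 1 — Hale, Orwell default (initial).
  Alder: +20 → 20 < 80
  Arden: +40+65 → 105 ≥ 80
  Pike: +60 → 60 < 80
Round 2 — Arden defaults.
  Grove: +60 → 60 < 100
No further defaults.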